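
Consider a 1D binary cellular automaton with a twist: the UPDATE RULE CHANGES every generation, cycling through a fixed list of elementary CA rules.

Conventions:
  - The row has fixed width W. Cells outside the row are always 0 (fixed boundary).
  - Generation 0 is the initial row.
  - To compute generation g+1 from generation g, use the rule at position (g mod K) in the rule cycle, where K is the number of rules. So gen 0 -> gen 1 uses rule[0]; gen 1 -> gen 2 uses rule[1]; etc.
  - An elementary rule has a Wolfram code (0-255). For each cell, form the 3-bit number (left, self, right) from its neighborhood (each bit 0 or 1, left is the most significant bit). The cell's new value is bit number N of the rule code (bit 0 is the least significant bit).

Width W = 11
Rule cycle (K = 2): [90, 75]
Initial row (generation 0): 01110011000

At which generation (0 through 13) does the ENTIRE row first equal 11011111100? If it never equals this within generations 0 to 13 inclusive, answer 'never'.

Gen 0: 01110011000
Gen 1 (rule 90): 11011111100
Gen 2 (rule 75): 11010000101
Gen 3 (rule 90): 11001001000
Gen 4 (rule 75): 11010010011
Gen 5 (rule 90): 11001101111
Gen 6 (rule 75): 11011101001
Gen 7 (rule 90): 11010100110
Gen 8 (rule 75): 11000001110
Gen 9 (rule 90): 11100011011
Gen 10 (rule 75): 10101111011
Gen 11 (rule 90): 00001001011
Gen 12 (rule 75): 11110010011
Gen 13 (rule 90): 10011101111

Answer: 1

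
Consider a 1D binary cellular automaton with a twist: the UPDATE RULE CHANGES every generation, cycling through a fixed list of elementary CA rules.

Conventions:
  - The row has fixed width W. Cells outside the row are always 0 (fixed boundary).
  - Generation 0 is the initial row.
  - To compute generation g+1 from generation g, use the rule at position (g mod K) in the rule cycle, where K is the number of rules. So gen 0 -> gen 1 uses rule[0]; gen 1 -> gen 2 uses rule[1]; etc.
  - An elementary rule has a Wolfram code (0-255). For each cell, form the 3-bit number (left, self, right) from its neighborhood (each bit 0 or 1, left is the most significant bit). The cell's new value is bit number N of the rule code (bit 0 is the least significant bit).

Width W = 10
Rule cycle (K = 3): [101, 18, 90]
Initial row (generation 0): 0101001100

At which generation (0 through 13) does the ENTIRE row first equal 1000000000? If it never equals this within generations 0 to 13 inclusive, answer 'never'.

Answer: 5

Derivation:
Gen 0: 0101001100
Gen 1 (rule 101): 0111000101
Gen 2 (rule 18): 1000101000
Gen 3 (rule 90): 0101000100
Gen 4 (rule 101): 0111010101
Gen 5 (rule 18): 1000000000
Gen 6 (rule 90): 0100000000
Gen 7 (rule 101): 0101111111
Gen 8 (rule 18): 1000000000
Gen 9 (rule 90): 0100000000
Gen 10 (rule 101): 0101111111
Gen 11 (rule 18): 1000000000
Gen 12 (rule 90): 0100000000
Gen 13 (rule 101): 0101111111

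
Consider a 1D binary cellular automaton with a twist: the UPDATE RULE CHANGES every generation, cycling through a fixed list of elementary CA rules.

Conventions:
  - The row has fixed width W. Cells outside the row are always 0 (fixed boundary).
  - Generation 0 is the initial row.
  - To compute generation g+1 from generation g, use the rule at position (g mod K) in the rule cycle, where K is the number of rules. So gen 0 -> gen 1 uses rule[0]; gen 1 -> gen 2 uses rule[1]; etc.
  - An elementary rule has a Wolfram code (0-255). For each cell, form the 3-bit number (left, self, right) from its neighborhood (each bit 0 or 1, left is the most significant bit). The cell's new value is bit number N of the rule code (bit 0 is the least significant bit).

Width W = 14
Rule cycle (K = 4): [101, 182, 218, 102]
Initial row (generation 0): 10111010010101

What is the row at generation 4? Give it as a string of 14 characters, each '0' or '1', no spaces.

Answer: 10010010110001

Derivation:
Gen 0: 10111010010101
Gen 1 (rule 101): 11001110011111
Gen 2 (rule 182): 00110101101110
Gen 3 (rule 218): 01110001101111
Gen 4 (rule 102): 10010010110001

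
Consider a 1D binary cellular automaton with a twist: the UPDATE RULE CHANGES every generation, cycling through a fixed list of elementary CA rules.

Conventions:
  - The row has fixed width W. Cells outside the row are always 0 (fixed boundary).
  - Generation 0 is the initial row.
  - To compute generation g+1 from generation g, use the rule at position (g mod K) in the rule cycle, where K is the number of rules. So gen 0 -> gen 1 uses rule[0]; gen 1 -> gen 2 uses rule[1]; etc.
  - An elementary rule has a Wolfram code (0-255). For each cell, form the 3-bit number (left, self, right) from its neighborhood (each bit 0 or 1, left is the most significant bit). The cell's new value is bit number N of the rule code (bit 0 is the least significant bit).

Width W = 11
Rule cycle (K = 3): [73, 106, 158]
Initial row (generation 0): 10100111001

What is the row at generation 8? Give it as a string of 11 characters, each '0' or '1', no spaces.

Answer: 00000000100

Derivation:
Gen 0: 10100111001
Gen 1 (rule 73): 00000101000
Gen 2 (rule 106): 00001010000
Gen 3 (rule 158): 00011011000
Gen 4 (rule 73): 11011011011
Gen 5 (rule 106): 11111111111
Gen 6 (rule 158): 11111111110
Gen 7 (rule 73): 10000000010
Gen 8 (rule 106): 00000000100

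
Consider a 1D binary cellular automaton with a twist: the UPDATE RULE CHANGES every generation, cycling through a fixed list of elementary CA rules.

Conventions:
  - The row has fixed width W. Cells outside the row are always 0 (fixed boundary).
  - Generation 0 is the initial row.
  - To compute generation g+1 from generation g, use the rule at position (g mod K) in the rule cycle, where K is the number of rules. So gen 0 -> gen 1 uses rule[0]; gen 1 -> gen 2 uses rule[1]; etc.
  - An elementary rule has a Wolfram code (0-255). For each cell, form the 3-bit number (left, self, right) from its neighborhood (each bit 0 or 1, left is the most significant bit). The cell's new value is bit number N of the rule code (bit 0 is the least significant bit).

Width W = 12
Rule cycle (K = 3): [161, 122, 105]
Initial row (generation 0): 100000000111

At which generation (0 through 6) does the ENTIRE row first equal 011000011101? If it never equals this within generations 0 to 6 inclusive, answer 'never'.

Answer: 2

Derivation:
Gen 0: 100000000111
Gen 1 (rule 161): 001111110010
Gen 2 (rule 122): 011000011101
Gen 3 (rule 105): 011011010110
Gen 4 (rule 161): 000100101000
Gen 5 (rule 122): 001011010100
Gen 6 (rule 105): 100111101001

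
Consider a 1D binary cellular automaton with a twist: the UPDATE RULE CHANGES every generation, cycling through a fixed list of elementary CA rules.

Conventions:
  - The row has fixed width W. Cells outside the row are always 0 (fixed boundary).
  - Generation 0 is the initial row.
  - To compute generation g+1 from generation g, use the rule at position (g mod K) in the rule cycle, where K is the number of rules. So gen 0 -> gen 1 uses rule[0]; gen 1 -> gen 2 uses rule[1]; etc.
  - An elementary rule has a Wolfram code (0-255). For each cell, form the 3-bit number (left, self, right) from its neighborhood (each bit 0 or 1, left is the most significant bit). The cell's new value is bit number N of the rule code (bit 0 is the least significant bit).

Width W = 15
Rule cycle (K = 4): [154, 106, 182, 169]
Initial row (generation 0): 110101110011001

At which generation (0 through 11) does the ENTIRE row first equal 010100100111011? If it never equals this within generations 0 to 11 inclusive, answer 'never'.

Answer: never

Derivation:
Gen 0: 110101110011001
Gen 1 (rule 154): 100001101110110
Gen 2 (rule 106): 000011111011110
Gen 3 (rule 182): 000101110101101
Gen 4 (rule 169): 110011101011010
Gen 5 (rule 154): 101111000010001
Gen 6 (rule 106): 011001000100010
Gen 7 (rule 182): 100111101110111
Gen 8 (rule 169): 000111011101110
Gen 9 (rule 154): 001110011001101
Gen 10 (rule 106): 011010111011110
Gen 11 (rule 182): 100111010101101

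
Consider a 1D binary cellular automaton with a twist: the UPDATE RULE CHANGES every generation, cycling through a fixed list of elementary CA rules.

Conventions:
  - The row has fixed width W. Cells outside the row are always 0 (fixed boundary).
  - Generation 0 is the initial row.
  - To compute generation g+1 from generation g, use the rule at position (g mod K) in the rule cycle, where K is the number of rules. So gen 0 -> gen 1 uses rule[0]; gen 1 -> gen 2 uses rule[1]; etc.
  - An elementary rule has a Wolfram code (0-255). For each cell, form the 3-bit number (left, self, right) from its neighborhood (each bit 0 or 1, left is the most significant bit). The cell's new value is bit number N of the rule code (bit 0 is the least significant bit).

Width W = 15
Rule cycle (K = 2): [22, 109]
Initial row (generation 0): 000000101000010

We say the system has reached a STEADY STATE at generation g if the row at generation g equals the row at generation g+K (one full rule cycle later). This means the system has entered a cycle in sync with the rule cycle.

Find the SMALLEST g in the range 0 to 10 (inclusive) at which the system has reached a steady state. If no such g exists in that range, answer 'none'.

Gen 0: 000000101000010
Gen 1 (rule 22): 000001101100111
Gen 2 (rule 109): 111101111100101
Gen 3 (rule 22): 000000000011101
Gen 4 (rule 109): 111111111010111
Gen 5 (rule 22): 000000000010000
Gen 6 (rule 109): 111111111010111
Gen 7 (rule 22): 000000000010000
Gen 8 (rule 109): 111111111010111
Gen 9 (rule 22): 000000000010000
Gen 10 (rule 109): 111111111010111
Gen 11 (rule 22): 000000000010000
Gen 12 (rule 109): 111111111010111

Answer: 4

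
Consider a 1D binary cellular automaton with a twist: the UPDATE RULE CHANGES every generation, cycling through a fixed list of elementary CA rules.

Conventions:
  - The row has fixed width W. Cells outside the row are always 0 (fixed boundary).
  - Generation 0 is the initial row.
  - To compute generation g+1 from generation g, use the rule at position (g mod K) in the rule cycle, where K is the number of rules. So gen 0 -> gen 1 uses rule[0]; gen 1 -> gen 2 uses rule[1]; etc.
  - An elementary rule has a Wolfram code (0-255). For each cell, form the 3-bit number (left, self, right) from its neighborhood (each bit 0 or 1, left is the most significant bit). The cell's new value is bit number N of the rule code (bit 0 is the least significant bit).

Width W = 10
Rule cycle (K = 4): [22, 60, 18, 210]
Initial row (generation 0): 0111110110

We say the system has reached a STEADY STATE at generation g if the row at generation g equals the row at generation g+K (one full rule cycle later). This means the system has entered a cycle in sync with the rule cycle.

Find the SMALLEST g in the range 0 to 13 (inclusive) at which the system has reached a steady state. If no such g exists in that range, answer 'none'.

Answer: 7

Derivation:
Gen 0: 0111110110
Gen 1 (rule 22): 1000000001
Gen 2 (rule 60): 1100000001
Gen 3 (rule 18): 0010000010
Gen 4 (rule 210): 0101000101
Gen 5 (rule 22): 1101101101
Gen 6 (rule 60): 1011011011
Gen 7 (rule 18): 0000000000
Gen 8 (rule 210): 0000000000
Gen 9 (rule 22): 0000000000
Gen 10 (rule 60): 0000000000
Gen 11 (rule 18): 0000000000
Gen 12 (rule 210): 0000000000
Gen 13 (rule 22): 0000000000
Gen 14 (rule 60): 0000000000
Gen 15 (rule 18): 0000000000
Gen 16 (rule 210): 0000000000
Gen 17 (rule 22): 0000000000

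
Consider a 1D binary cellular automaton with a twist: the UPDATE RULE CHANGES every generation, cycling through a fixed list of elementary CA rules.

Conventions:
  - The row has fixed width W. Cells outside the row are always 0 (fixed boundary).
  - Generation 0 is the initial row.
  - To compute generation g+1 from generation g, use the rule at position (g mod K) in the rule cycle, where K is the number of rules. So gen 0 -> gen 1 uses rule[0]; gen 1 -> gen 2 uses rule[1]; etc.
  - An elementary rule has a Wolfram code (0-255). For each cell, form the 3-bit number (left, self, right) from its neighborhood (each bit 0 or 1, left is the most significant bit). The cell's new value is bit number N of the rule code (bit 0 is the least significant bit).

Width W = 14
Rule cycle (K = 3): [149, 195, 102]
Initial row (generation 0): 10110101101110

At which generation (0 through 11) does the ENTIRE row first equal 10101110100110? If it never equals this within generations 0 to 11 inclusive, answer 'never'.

Answer: never

Derivation:
Gen 0: 10110101101110
Gen 1 (rule 149): 10000100000101
Gen 2 (rule 195): 00111001111000
Gen 3 (rule 102): 01001010001000
Gen 4 (rule 149): 01101011101111
Gen 5 (rule 195): 10100001100111
Gen 6 (rule 102): 11100010101001
Gen 7 (rule 149): 01011010101101
Gen 8 (rule 195): 10001000000100
Gen 9 (rule 102): 10011000001100
Gen 10 (rule 149): 11000111100011
Gen 11 (rule 195): 01011011101101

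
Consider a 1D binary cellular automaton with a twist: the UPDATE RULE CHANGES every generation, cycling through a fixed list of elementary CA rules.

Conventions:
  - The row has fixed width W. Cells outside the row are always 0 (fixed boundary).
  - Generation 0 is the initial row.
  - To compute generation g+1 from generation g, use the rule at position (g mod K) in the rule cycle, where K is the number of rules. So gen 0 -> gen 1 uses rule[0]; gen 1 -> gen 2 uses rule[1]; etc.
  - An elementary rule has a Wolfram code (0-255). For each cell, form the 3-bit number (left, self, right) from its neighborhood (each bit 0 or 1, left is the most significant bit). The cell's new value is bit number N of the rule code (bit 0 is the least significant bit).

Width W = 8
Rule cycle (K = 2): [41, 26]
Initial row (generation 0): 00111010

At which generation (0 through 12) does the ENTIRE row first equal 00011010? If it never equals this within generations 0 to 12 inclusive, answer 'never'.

Answer: 2

Derivation:
Gen 0: 00111010
Gen 1 (rule 41): 10100100
Gen 2 (rule 26): 00011010
Gen 3 (rule 41): 11010100
Gen 4 (rule 26): 10000010
Gen 5 (rule 41): 00111000
Gen 6 (rule 26): 01100100
Gen 7 (rule 41): 01000001
Gen 8 (rule 26): 10100010
Gen 9 (rule 41): 01001000
Gen 10 (rule 26): 10110100
Gen 11 (rule 41): 01101001
Gen 12 (rule 26): 11000110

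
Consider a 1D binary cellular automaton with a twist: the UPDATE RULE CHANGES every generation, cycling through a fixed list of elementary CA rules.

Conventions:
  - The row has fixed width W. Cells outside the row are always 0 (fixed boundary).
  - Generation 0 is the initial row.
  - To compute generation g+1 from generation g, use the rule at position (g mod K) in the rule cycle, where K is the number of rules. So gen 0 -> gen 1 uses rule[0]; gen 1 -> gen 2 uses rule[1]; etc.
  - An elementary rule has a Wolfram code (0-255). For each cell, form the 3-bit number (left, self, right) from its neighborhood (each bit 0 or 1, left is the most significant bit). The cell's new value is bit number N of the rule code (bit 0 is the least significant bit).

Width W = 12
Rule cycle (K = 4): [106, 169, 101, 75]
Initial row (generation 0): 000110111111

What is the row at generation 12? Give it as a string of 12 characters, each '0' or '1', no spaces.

Answer: 001010001000

Derivation:
Gen 0: 000110111111
Gen 1 (rule 106): 001111100001
Gen 2 (rule 169): 101111001100
Gen 3 (rule 101): 110001000101
Gen 4 (rule 75): 110110011000
Gen 5 (rule 106): 111110111000
Gen 6 (rule 169): 111101110011
Gen 7 (rule 101): 000110010001
Gen 8 (rule 75): 111110100110
Gen 9 (rule 106): 100011001110
Gen 10 (rule 169): 001010001100
Gen 11 (rule 101): 101110100101
Gen 12 (rule 75): 001010001000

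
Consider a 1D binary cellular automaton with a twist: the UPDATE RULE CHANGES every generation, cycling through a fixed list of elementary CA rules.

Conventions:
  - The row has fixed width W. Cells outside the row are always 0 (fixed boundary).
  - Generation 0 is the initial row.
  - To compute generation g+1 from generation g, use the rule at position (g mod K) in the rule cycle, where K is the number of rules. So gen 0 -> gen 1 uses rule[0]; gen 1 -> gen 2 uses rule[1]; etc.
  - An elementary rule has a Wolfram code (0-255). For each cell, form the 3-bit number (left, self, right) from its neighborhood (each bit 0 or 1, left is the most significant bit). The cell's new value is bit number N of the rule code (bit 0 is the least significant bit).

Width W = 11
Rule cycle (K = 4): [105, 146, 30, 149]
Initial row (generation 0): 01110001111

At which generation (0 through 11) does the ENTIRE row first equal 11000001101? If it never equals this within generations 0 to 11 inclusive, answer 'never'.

Gen 0: 01110001111
Gen 1 (rule 105): 01010101001
Gen 2 (rule 146): 10000000110
Gen 3 (rule 30): 11000001101
Gen 4 (rule 149): 00111100001
Gen 5 (rule 105): 10100101100
Gen 6 (rule 146): 00011000010
Gen 7 (rule 30): 00110100111
Gen 8 (rule 149): 10000110010
Gen 9 (rule 105): 00110110000
Gen 10 (rule 146): 01000001000
Gen 11 (rule 30): 11100011100

Answer: 3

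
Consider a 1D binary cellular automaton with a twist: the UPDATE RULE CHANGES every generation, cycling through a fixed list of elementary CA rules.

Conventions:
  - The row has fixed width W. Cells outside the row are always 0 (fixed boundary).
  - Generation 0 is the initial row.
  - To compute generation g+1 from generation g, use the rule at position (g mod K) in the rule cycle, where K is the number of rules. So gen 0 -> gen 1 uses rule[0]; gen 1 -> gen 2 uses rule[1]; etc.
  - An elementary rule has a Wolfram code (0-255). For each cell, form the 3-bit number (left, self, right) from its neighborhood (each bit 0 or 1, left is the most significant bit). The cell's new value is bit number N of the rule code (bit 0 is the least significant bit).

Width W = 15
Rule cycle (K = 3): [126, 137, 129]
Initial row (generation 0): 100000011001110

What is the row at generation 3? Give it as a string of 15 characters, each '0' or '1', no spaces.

Gen 0: 100000011001110
Gen 1 (rule 126): 110000111111011
Gen 2 (rule 137): 100110111110010
Gen 3 (rule 129): 000000011100000

Answer: 000000011100000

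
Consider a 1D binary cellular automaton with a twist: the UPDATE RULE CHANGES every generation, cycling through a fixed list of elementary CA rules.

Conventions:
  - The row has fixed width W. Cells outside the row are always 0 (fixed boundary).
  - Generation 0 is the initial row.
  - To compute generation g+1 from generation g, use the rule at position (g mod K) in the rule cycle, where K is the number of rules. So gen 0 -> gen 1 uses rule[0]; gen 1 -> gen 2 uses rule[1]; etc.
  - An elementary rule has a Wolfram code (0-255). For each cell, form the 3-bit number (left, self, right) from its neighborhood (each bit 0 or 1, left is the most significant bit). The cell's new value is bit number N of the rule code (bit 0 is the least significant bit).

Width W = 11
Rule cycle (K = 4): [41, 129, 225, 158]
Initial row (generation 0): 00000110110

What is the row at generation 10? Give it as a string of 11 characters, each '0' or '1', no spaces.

Gen 0: 00000110110
Gen 1 (rule 41): 11110101100
Gen 2 (rule 129): 01100000001
Gen 3 (rule 225): 00101111100
Gen 4 (rule 158): 01101111010
Gen 5 (rule 41): 01011000100
Gen 6 (rule 129): 00000010001
Gen 7 (rule 225): 11111000100
Gen 8 (rule 158): 11110101110
Gen 9 (rule 41): 10001011000
Gen 10 (rule 129): 00100000011

Answer: 00100000011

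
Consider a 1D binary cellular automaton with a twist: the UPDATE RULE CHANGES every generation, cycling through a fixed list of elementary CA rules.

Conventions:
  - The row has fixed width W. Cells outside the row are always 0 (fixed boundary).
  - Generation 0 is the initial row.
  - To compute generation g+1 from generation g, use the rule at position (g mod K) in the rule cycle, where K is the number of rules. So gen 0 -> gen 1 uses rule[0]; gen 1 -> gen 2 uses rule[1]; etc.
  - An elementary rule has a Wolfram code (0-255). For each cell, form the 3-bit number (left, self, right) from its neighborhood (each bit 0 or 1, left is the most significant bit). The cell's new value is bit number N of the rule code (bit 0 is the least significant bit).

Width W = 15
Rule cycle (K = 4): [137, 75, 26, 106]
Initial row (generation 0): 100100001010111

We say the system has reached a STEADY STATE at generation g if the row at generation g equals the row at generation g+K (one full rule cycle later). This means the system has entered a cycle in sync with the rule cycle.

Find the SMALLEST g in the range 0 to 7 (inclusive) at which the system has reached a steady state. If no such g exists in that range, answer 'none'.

Answer: none

Derivation:
Gen 0: 100100001010111
Gen 1 (rule 137): 000001100000110
Gen 2 (rule 75): 111111101111110
Gen 3 (rule 26): 100000001000001
Gen 4 (rule 106): 000000010000010
Gen 5 (rule 137): 111111000111000
Gen 6 (rule 75): 100001011101011
Gen 7 (rule 26): 010010010000010
Gen 8 (rule 106): 100100100000100
Gen 9 (rule 137): 000000001110001
Gen 10 (rule 75): 111111111010110
Gen 11 (rule 26): 100000000000101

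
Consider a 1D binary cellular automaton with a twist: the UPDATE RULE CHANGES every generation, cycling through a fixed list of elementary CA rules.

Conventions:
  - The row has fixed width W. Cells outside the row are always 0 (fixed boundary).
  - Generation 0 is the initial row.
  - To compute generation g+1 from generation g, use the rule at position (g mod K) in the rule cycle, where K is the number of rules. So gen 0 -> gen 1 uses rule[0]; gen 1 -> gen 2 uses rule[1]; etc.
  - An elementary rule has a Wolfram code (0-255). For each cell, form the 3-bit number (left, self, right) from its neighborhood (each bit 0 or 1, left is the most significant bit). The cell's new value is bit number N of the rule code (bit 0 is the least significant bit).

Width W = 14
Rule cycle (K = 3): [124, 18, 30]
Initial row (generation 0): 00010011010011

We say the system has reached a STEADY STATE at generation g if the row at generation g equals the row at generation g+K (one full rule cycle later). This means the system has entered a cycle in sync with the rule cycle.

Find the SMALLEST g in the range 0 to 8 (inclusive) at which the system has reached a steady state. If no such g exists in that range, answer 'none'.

Gen 0: 00010011010011
Gen 1 (rule 124): 00011011111011
Gen 2 (rule 18): 00100000000000
Gen 3 (rule 30): 01110000000000
Gen 4 (rule 124): 01011000000000
Gen 5 (rule 18): 10000100000000
Gen 6 (rule 30): 11001110000000
Gen 7 (rule 124): 11101011000000
Gen 8 (rule 18): 00000000100000
Gen 9 (rule 30): 00000001110000
Gen 10 (rule 124): 00000001011000
Gen 11 (rule 18): 00000010000100

Answer: none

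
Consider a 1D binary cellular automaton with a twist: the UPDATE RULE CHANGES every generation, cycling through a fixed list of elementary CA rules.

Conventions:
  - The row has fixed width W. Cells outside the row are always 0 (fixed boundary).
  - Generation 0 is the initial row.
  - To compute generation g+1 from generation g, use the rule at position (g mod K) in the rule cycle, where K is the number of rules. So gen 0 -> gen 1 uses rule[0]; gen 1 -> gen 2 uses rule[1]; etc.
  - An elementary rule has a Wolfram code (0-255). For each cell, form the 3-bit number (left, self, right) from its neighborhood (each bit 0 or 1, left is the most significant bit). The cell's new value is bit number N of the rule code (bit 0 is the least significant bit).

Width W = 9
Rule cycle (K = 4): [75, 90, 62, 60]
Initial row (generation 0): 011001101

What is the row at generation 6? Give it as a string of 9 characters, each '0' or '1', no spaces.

Answer: 011000001

Derivation:
Gen 0: 011001101
Gen 1 (rule 75): 111011100
Gen 2 (rule 90): 101010110
Gen 3 (rule 62): 111111101
Gen 4 (rule 60): 100000011
Gen 5 (rule 75): 001111111
Gen 6 (rule 90): 011000001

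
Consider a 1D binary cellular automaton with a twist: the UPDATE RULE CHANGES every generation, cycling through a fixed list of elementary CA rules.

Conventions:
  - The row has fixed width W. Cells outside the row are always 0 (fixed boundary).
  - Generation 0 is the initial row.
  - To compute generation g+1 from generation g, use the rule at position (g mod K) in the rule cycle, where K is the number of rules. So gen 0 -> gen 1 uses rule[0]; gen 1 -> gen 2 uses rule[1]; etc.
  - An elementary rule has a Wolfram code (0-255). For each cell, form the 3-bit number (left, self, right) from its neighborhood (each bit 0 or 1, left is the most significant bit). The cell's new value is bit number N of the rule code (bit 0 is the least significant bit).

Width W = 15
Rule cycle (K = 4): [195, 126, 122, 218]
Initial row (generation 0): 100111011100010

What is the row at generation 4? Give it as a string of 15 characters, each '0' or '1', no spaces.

Answer: 111000000000111

Derivation:
Gen 0: 100111011100010
Gen 1 (rule 195): 001011001101100
Gen 2 (rule 126): 011111111111110
Gen 3 (rule 122): 110000000000011
Gen 4 (rule 218): 111000000000111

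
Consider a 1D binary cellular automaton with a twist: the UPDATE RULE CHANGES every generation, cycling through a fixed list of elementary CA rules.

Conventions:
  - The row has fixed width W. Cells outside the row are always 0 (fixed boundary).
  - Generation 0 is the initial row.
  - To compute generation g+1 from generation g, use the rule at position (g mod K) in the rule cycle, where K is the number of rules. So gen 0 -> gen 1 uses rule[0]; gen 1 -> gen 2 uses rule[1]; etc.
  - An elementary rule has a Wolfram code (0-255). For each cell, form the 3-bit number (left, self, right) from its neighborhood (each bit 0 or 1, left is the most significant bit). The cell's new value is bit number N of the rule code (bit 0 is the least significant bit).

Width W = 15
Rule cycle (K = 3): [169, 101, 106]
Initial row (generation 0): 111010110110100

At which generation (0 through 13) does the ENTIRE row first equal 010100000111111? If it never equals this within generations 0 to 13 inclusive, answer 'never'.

Gen 0: 111010110110100
Gen 1 (rule 169): 110101101101001
Gen 2 (rule 101): 011110110111001
Gen 3 (rule 106): 110011111101010
Gen 4 (rule 169): 100011111010100
Gen 5 (rule 101): 101000001111101
Gen 6 (rule 106): 010000011000110
Gen 7 (rule 169): 000111010010100
Gen 8 (rule 101): 110001110011101
Gen 9 (rule 106): 110011010110110
Gen 10 (rule 169): 100010101101100
Gen 11 (rule 101): 101011110110101
Gen 12 (rule 106): 010110011111010
Gen 13 (rule 169): 001100011110100

Answer: never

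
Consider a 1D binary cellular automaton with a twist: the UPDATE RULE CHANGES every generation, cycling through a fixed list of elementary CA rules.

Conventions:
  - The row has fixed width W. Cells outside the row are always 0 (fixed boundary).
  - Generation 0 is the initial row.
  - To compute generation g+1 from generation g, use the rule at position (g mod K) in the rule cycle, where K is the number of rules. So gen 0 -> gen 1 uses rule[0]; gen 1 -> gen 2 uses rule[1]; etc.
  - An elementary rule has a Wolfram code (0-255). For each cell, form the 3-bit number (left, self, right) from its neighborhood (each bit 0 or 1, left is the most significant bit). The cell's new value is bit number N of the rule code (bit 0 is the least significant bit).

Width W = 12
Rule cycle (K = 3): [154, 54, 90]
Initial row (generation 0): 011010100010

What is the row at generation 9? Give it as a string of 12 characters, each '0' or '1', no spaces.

Answer: 000110111101

Derivation:
Gen 0: 011010100010
Gen 1 (rule 154): 110000010101
Gen 2 (rule 54): 001000111111
Gen 3 (rule 90): 010101100001
Gen 4 (rule 154): 100001010010
Gen 5 (rule 54): 110011111111
Gen 6 (rule 90): 111110000001
Gen 7 (rule 154): 111101000010
Gen 8 (rule 54): 000011100111
Gen 9 (rule 90): 000110111101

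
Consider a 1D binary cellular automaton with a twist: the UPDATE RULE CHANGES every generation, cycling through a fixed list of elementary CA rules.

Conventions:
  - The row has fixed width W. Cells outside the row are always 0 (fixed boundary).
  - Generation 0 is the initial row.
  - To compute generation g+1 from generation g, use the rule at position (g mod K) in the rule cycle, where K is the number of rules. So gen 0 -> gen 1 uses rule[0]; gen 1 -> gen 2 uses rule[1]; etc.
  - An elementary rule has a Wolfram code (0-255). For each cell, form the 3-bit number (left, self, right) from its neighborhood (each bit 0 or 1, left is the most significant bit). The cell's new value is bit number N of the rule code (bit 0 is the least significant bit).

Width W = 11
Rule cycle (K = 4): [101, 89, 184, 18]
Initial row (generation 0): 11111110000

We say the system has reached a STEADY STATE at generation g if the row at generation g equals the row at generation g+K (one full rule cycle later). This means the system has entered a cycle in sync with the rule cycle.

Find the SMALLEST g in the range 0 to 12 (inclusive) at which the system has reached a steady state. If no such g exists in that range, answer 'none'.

Answer: none

Derivation:
Gen 0: 11111110000
Gen 1 (rule 101): 00000010111
Gen 2 (rule 89): 11111000101
Gen 3 (rule 184): 11110100010
Gen 4 (rule 18): 00000010101
Gen 5 (rule 101): 11111011111
Gen 6 (rule 89): 10001010001
Gen 7 (rule 184): 01000101000
Gen 8 (rule 18): 10101000100
Gen 9 (rule 101): 11111010101
Gen 10 (rule 89): 10001000000
Gen 11 (rule 184): 01000100000
Gen 12 (rule 18): 10101010000
Gen 13 (rule 101): 11111110111
Gen 14 (rule 89): 10000010101
Gen 15 (rule 184): 01000001010
Gen 16 (rule 18): 10100010001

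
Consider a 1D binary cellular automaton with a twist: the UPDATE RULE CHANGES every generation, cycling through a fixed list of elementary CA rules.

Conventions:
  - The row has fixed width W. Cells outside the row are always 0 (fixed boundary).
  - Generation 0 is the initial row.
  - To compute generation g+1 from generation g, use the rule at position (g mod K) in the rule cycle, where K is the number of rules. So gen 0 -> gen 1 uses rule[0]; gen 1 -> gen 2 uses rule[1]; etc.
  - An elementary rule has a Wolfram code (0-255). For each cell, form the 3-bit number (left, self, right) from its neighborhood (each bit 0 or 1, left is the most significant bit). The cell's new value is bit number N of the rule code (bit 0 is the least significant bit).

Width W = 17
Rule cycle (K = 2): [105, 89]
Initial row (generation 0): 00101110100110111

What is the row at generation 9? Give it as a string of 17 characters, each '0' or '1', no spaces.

Answer: 01100101000010010

Derivation:
Gen 0: 00101110100110111
Gen 1 (rule 105): 10011011000111101
Gen 2 (rule 89): 01011011110100100
Gen 3 (rule 105): 00111110011000001
Gen 4 (rule 89): 10100011011111100
Gen 5 (rule 105): 01001011110000101
Gen 6 (rule 89): 00100010011110000
Gen 7 (rule 105): 10001000010010111
Gen 8 (rule 89): 01100111001000101
Gen 9 (rule 105): 01100101000010010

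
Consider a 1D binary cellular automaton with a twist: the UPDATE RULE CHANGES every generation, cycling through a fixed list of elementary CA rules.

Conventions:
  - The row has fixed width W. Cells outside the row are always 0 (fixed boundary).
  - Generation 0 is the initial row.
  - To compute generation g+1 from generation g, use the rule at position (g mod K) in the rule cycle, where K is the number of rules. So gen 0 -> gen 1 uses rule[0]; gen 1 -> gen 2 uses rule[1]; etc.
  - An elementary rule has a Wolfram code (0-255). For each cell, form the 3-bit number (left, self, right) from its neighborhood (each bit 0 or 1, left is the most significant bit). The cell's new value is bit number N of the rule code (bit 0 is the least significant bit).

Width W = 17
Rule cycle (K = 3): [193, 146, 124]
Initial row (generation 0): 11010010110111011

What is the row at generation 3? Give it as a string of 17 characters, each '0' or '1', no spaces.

Gen 0: 11010010110111011
Gen 1 (rule 193): 01000000010011001
Gen 2 (rule 146): 10100000101100110
Gen 3 (rule 124): 11110000111110111

Answer: 11110000111110111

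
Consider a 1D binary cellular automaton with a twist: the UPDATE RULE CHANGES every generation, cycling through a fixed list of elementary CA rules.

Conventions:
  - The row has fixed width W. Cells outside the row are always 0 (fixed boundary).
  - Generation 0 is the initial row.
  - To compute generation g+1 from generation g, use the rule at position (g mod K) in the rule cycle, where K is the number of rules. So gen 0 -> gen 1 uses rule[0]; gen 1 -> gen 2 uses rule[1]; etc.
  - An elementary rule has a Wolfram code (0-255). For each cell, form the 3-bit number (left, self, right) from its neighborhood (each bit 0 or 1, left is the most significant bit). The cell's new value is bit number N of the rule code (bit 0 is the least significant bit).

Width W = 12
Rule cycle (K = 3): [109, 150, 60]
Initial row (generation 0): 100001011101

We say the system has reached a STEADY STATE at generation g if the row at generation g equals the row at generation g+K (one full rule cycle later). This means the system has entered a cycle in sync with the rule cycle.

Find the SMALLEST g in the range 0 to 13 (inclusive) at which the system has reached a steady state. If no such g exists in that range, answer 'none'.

Answer: none

Derivation:
Gen 0: 100001011101
Gen 1 (rule 109): 101101110111
Gen 2 (rule 150): 100000100010
Gen 3 (rule 60): 110000110011
Gen 4 (rule 109): 110110110011
Gen 5 (rule 150): 000000001100
Gen 6 (rule 60): 000000001010
Gen 7 (rule 109): 111111101110
Gen 8 (rule 150): 011111000101
Gen 9 (rule 60): 010000100111
Gen 10 (rule 109): 010110100101
Gen 11 (rule 150): 110000111101
Gen 12 (rule 60): 101000100011
Gen 13 (rule 109): 111010101011
Gen 14 (rule 150): 010010101000
Gen 15 (rule 60): 011011111100
Gen 16 (rule 109): 011110000101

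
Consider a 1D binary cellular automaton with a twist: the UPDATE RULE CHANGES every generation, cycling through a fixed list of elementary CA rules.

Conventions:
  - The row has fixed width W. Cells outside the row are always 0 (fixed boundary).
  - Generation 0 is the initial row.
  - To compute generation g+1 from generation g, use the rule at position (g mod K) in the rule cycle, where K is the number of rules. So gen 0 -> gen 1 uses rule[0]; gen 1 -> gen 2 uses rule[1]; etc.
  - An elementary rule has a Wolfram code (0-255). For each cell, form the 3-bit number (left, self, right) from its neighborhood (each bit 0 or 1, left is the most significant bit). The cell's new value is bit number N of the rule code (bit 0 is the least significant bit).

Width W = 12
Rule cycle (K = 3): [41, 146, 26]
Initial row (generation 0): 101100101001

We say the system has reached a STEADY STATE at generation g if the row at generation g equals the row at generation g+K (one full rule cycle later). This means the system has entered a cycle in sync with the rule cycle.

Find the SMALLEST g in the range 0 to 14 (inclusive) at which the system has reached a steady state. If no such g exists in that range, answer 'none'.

Gen 0: 101100101001
Gen 1 (rule 41): 011000010000
Gen 2 (rule 146): 100100101000
Gen 3 (rule 26): 011011000100
Gen 4 (rule 41): 010110010001
Gen 5 (rule 146): 100001101010
Gen 6 (rule 26): 010011000001
Gen 7 (rule 41): 000010011100
Gen 8 (rule 146): 000101101010
Gen 9 (rule 26): 001001000001
Gen 10 (rule 41): 100000011100
Gen 11 (rule 146): 010000101010
Gen 12 (rule 26): 101001000001
Gen 13 (rule 41): 010000011100
Gen 14 (rule 146): 101000101010
Gen 15 (rule 26): 000101000001
Gen 16 (rule 41): 110010011100
Gen 17 (rule 146): 001101101010

Answer: none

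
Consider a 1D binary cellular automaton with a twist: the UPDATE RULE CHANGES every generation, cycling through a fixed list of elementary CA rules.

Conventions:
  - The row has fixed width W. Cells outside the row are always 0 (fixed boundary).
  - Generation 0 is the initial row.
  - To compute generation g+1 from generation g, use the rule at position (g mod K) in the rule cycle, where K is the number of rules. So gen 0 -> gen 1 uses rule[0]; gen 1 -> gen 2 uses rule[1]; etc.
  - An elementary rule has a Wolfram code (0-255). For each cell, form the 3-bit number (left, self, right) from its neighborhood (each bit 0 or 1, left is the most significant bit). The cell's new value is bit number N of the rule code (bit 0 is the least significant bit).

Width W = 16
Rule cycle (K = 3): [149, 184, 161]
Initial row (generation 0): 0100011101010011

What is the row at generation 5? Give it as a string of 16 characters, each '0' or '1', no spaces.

Gen 0: 0100011101010011
Gen 1 (rule 149): 0111001001011000
Gen 2 (rule 184): 0110100100110100
Gen 3 (rule 161): 0001000000001001
Gen 4 (rule 149): 1101111111101101
Gen 5 (rule 184): 1011111111011010

Answer: 1011111111011010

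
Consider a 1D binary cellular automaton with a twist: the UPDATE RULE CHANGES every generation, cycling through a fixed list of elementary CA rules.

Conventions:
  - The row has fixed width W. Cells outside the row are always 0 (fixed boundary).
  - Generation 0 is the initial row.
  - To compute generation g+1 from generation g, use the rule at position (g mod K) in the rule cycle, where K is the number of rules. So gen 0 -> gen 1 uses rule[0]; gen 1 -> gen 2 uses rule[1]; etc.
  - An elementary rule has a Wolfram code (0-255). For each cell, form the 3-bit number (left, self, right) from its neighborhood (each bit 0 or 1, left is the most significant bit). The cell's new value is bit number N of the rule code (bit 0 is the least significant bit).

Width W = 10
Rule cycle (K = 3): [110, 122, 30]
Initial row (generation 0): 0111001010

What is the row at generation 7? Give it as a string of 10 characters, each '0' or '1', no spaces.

Answer: 1101101011

Derivation:
Gen 0: 0111001010
Gen 1 (rule 110): 1101011110
Gen 2 (rule 122): 1110110011
Gen 3 (rule 30): 1000101110
Gen 4 (rule 110): 1001111010
Gen 5 (rule 122): 0111001101
Gen 6 (rule 30): 1100111001
Gen 7 (rule 110): 1101101011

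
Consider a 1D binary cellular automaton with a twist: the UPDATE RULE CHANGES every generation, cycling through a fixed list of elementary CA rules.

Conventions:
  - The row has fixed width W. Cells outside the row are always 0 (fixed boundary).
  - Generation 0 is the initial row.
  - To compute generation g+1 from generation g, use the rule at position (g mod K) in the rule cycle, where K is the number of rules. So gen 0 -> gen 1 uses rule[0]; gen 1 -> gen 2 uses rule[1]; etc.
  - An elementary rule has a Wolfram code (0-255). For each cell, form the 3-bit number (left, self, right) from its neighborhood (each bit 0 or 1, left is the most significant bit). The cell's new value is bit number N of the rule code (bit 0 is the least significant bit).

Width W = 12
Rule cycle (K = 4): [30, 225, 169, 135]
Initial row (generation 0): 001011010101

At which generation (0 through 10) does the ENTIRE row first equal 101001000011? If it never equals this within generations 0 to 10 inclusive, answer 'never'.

Gen 0: 001011010101
Gen 1 (rule 30): 011010010101
Gen 2 (rule 225): 001100001010
Gen 3 (rule 169): 101001100100
Gen 4 (rule 135): 101010001101
Gen 5 (rule 30): 101011011001
Gen 6 (rule 225): 010101101000
Gen 7 (rule 169): 001011010011
Gen 8 (rule 135): 111000010100
Gen 9 (rule 30): 100100110110
Gen 10 (rule 225): 000000011010

Answer: never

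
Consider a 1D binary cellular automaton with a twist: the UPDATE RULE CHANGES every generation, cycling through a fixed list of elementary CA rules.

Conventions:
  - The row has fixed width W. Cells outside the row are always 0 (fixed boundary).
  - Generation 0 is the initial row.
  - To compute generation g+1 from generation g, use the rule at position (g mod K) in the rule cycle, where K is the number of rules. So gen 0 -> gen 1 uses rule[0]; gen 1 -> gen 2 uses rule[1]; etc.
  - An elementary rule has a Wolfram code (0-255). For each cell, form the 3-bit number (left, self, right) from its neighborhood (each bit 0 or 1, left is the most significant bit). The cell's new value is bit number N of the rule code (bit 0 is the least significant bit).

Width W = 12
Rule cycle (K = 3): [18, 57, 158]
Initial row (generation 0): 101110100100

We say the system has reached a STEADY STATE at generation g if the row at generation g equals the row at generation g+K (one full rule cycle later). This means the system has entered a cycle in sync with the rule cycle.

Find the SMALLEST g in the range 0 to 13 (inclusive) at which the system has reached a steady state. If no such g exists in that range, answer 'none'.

Answer: 13

Derivation:
Gen 0: 101110100100
Gen 1 (rule 18): 000000011010
Gen 2 (rule 57): 111111010101
Gen 3 (rule 158): 111110010101
Gen 4 (rule 18): 000001100000
Gen 5 (rule 57): 111101011111
Gen 6 (rule 158): 111001011110
Gen 7 (rule 18): 000110000001
Gen 8 (rule 57): 110101111100
Gen 9 (rule 158): 100101111010
Gen 10 (rule 18): 011000000001
Gen 11 (rule 57): 010111111100
Gen 12 (rule 158): 110111111010
Gen 13 (rule 18): 000000000001
Gen 14 (rule 57): 111111111100
Gen 15 (rule 158): 111111111010
Gen 16 (rule 18): 000000000001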